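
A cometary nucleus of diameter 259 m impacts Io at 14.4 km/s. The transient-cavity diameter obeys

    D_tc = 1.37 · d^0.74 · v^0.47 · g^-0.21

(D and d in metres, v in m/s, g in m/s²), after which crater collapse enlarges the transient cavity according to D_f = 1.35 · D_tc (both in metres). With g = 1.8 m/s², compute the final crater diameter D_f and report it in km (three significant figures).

D_f ≈ 8.99 km

v = 14400 m/s.
d^0.74 = 259^0.74 = 61.07
v^0.47 = 14400^0.47 = 90.04
g^-0.21 = 1.8^-0.21 = 0.8839
D_tc = 1.37 × 61.07 × 90.04 × 0.8839 = 6659 m
D_f = 1.35 × 6659 = 8990 m
     = 8.990 km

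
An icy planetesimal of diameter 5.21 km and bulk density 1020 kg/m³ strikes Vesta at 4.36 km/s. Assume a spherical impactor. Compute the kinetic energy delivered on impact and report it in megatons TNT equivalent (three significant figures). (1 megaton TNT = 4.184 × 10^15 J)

E ≈ 1.72 × 10^5 Mt TNT

d = 5210 m; v = 4360 m/s.
Mass m = (π/6) ρ d³ = (π/6) × 1020 × (5210)³ = 7.553 × 10^13 kg
E = ½ m v² = 0.5 × 7.553 × 10^13 × (4360)² = 7.179 × 10^20 J
   = 7.179 × 10^20 / 4.184×10^15 = 1.716 × 10^5 Mt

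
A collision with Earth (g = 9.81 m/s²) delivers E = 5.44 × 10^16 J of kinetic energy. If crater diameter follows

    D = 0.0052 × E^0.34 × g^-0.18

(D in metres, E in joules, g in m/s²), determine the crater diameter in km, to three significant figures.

E^0.34 = (5.44 × 10^16)^0.34 = 4.899 × 10^5
g^-0.18 = 9.81^-0.18 = 0.6630
D = 0.0052 × 4.899 × 10^5 × 0.6630 = 1689 m
   = 1.689 km

D ≈ 1.69 km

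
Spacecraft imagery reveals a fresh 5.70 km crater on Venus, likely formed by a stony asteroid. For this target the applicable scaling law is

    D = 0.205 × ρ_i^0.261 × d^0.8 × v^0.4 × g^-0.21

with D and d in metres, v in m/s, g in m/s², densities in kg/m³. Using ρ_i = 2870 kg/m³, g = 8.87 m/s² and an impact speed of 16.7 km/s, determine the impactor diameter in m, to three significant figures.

d ≈ 367 m

Rearranging for d: d = [D / (0.205 · 2870^0.261 · 16700^0.4 · 8.87^-0.21)]^(1/0.8).
D = 5700 m.
2870^0.261 = 7.989
16700^0.4 = 48.87
8.87^-0.21 = 0.6323
Denominator = 0.205 × 7.989 × 48.87 × 0.6323 = 50.61
D / 50.61 = 5700 / 50.61 = 112.6
d = 112.6^(1/0.8) = 112.6^1.25 = 366.8 m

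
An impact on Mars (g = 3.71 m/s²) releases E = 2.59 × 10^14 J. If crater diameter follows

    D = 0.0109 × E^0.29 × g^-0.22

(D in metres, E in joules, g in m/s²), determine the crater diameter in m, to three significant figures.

D ≈ 124 m

E^0.29 = (2.59 × 10^14)^0.29 = 1.513 × 10^4
g^-0.22 = 3.71^-0.22 = 0.7494
D = 0.0109 × 1.513 × 10^4 × 0.7494 = 123.6 m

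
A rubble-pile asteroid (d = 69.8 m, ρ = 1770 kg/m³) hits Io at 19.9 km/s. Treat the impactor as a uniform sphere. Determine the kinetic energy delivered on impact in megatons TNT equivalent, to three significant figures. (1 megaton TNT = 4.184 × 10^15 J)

v = 19900 m/s.
Mass m = (π/6) ρ d³ = (π/6) × 1770 × (69.8)³ = 3.152 × 10^8 kg
E = ½ m v² = 0.5 × 3.152 × 10^8 × (19900)² = 6.241 × 10^16 J
   = 6.241 × 10^16 / 4.184×10^15 = 14.92 Mt

E ≈ 14.9 Mt TNT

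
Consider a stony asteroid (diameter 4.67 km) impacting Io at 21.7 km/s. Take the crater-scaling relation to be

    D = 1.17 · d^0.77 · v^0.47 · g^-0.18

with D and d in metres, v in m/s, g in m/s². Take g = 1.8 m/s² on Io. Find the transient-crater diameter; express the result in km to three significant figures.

D ≈ 76.9 km

In SI units: d = 4670 m, v = 21700 m/s.
d^0.77 = 4670^0.77 = 668.9
v^0.47 = 21700^0.47 = 109.2
g^-0.18 = 1.8^-0.18 = 0.8996
D = 1.17 × 668.9 × 109.2 × 0.8996 = 76881 m
   = 76.88 km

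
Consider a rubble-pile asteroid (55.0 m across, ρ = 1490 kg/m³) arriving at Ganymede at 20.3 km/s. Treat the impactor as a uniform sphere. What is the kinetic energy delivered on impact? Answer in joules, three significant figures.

v = 20300 m/s.
Mass m = (π/6) ρ d³ = (π/6) × 1490 × (55)³ = 1.298 × 10^8 kg
E = ½ m v² = 0.5 × 1.298 × 10^8 × (20300)² = 2.674 × 10^16 J

E ≈ 2.67 × 10^16 J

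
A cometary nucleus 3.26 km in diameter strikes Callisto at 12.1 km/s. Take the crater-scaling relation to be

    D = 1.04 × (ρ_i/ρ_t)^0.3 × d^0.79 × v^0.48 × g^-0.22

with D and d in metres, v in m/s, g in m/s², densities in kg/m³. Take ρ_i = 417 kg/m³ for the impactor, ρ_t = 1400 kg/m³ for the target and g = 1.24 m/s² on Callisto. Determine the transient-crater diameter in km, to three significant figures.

In SI units: d = 3260 m, v = 12100 m/s.
(ρ_i/ρ_t)^0.3 = (417/1400)^0.3 = 0.6953
d^0.79 = 3260^0.79 = 596.3
v^0.48 = 12100^0.48 = 91.15
g^-0.22 = 1.24^-0.22 = 0.9538
D = 1.04 × 0.6953 × 596.3 × 91.15 × 0.9538 = 37487 m
   = 37.49 km

D ≈ 37.5 km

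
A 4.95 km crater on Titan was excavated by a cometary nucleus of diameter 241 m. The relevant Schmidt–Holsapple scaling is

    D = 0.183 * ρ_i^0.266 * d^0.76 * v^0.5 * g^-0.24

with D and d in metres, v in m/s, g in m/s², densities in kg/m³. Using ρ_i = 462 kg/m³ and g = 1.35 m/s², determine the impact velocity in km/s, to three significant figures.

v ≈ 7.74 km/s

Rearranging for v: v = [D / (0.183 · 462^0.266 · 241^0.76 · 1.35^-0.24)]^(1/0.5).
D = 4950 m.
462^0.266 = 5.114
241^0.76 = 64.61
1.35^-0.24 = 0.9305
Denominator = 0.183 × 5.114 × 64.61 × 0.9305 = 56.26
D / 56.26 = 4950 / 56.26 = 87.98
v = 87.98^(1/0.5) = 87.98^2 = 7740 m/s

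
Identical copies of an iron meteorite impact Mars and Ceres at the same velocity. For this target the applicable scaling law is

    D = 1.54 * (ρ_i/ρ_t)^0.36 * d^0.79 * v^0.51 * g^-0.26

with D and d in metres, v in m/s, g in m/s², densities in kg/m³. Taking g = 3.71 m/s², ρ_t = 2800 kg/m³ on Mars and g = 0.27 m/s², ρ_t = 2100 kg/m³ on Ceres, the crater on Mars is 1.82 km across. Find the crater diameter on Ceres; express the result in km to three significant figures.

D ≈ 3.99 km

The impactor-only factors (d, v, ρ_i) cancel in the ratio, leaving D_Ceres/D_Mars = (g_Ceres/g_Mars)^-0.26 · (ρ_t,Mars/ρ_t,Ceres)^0.36.
(0.27/3.71)^-0.26 = 0.07278^-0.26 = 1.976
(2800/2100)^0.36 = 1.333^0.36 = 1.109
Ratio = 1.976 × 1.109 = 2.191
D_Ceres = 2.191 × 1.82 km = 3.99 km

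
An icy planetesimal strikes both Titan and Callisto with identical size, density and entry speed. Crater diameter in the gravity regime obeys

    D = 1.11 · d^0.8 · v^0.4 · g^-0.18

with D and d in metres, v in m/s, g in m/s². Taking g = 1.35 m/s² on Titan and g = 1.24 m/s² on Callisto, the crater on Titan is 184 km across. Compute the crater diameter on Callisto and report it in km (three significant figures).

D ≈ 187 km

All impactor-dependent factors cancel in the ratio, leaving D_Callisto/D_Titan = (g_Callisto/g_Titan)^-0.18.
(1.24/1.35)^-0.18 = 0.9185^-0.18 = 1.015
D_Callisto = 1.015 × 184 km = 187 km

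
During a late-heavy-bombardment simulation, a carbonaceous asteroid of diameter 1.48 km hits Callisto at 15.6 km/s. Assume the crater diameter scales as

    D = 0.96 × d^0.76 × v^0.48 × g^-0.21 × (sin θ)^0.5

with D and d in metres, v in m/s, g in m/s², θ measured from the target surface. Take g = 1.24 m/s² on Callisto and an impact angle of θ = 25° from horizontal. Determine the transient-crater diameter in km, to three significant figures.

D ≈ 15.8 km

In SI units: d = 1480 m, v = 15600 m/s.
d^0.76 = 1480^0.76 = 256.7
v^0.48 = 15600^0.48 = 103.0
g^-0.21 = 1.24^-0.21 = 0.9558
(sin 25°)^0.5 = 0.4226^0.5 = 0.6501
D = 0.96 × 256.7 × 103.0 × 0.9558 × 0.6501 = 15772 m
   = 15.77 km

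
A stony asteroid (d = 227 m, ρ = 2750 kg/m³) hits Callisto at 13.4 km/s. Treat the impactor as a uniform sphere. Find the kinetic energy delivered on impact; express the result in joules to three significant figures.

E ≈ 1.51 × 10^18 J

v = 13400 m/s.
Mass m = (π/6) ρ d³ = (π/6) × 2750 × (227)³ = 1.684 × 10^10 kg
E = ½ m v² = 0.5 × 1.684 × 10^10 × (13400)² = 1.512 × 10^18 J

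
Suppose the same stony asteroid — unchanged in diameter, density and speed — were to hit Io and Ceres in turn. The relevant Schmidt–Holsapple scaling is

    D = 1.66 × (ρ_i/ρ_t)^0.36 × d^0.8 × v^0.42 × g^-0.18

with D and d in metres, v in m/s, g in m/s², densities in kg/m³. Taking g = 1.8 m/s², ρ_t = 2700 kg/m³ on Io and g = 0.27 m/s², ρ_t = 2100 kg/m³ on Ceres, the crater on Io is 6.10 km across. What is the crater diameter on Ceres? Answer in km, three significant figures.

The impactor-only factors (d, v, ρ_i) cancel in the ratio, leaving D_Ceres/D_Io = (g_Ceres/g_Io)^-0.18 · (ρ_t,Io/ρ_t,Ceres)^0.36.
(0.27/1.8)^-0.18 = 0.1500^-0.18 = 1.407
(2700/2100)^0.36 = 1.286^0.36 = 1.095
Ratio = 1.407 × 1.095 = 1.541
D_Ceres = 1.541 × 6.10 km = 9.40 km

D ≈ 9.40 km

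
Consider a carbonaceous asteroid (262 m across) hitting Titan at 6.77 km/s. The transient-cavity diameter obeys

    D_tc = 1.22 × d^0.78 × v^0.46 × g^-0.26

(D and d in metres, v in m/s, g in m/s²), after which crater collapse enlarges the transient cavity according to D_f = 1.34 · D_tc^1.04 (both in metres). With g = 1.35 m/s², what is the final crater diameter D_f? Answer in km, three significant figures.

v = 6770 m/s.
d^0.78 = 262^0.78 = 76.96
v^0.46 = 6770^0.46 = 57.82
g^-0.26 = 1.35^-0.26 = 0.9249
D_tc = 1.22 × 76.96 × 57.82 × 0.9249 = 5021 m
D_f = 1.34 × (5021)^1.04 = 9461 m
     = 9.461 km

D_f ≈ 9.46 km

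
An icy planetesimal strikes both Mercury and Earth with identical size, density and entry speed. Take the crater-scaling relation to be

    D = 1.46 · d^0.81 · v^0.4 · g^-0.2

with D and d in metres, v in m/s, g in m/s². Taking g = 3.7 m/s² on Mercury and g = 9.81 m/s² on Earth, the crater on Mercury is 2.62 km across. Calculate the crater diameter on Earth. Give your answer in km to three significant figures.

All impactor-dependent factors cancel in the ratio, leaving D_Earth/D_Mercury = (g_Earth/g_Mercury)^-0.2.
(9.81/3.7)^-0.2 = 2.651^-0.2 = 0.8228
D_Earth = 0.8228 × 2.62 km = 2.16 km

D ≈ 2.16 km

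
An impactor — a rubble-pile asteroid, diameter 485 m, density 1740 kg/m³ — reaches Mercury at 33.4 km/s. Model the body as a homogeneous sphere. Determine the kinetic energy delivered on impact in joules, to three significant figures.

E ≈ 5.80 × 10^19 J

v = 33400 m/s.
Mass m = (π/6) ρ d³ = (π/6) × 1740 × (485)³ = 1.039 × 10^11 kg
E = ½ m v² = 0.5 × 1.039 × 10^11 × (33400)² = 5.795 × 10^19 J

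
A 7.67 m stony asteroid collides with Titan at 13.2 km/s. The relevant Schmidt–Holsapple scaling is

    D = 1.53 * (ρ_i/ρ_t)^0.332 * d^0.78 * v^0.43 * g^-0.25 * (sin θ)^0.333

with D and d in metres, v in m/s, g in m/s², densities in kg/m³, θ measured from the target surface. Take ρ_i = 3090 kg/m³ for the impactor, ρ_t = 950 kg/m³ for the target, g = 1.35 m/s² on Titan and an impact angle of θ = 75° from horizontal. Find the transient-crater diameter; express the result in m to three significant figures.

In SI units: v = 13200 m/s.
(ρ_i/ρ_t)^0.332 = (3090/950)^0.332 = 1.479
d^0.78 = 7.67^0.78 = 4.899
v^0.43 = 13200^0.43 = 59.14
g^-0.25 = 1.35^-0.25 = 0.9277
(sin 75°)^0.333 = 0.9659^0.333 = 0.9885
D = 1.53 × 1.479 × 4.899 × 59.14 × 0.9277 × 0.9885 = 601.2 m

D ≈ 601 m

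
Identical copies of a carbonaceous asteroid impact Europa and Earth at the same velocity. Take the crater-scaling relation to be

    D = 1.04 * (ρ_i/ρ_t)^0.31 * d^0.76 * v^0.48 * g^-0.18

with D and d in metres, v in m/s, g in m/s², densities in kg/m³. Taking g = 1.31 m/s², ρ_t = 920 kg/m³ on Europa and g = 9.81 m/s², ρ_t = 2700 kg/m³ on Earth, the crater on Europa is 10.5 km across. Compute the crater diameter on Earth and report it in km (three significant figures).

D ≈ 5.23 km

The impactor-only factors (d, v, ρ_i) cancel in the ratio, leaving D_Earth/D_Europa = (g_Earth/g_Europa)^-0.18 · (ρ_t,Europa/ρ_t,Earth)^0.31.
(9.81/1.31)^-0.18 = 7.489^-0.18 = 0.6960
(920/2700)^0.31 = 0.3407^0.31 = 0.7162
Ratio = 0.6960 × 0.7162 = 0.4985
D_Earth = 0.4985 × 10.5 km = 5.23 km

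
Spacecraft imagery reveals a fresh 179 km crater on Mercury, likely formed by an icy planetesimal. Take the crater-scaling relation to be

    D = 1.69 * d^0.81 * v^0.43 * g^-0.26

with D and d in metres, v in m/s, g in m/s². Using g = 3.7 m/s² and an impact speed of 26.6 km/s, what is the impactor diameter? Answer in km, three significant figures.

Rearranging for d: d = [D / (1.69 · 26600^0.43 · 3.7^-0.26)]^(1/0.81).
D = 179000 m.
26600^0.43 = 79.93
3.7^-0.26 = 0.7117
Denominator = 1.69 × 79.93 × 0.7117 = 96.14
D / 96.14 = 179000 / 96.14 = 1862
d = 1862^(1/0.81) = 1862^1.2346 = 10892 m

d ≈ 10.9 km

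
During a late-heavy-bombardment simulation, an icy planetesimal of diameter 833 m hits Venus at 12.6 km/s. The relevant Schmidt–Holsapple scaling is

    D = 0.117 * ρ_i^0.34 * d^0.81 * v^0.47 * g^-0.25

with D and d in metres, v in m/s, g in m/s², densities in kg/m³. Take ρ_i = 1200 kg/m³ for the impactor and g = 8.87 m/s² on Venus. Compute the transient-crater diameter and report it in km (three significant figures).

D ≈ 14.8 km

In SI units: v = 12600 m/s.
ρ_i^0.34 = 1200^0.34 = 11.14
d^0.81 = 833^0.81 = 232.1
v^0.47 = 12600^0.47 = 84.56
g^-0.25 = 8.87^-0.25 = 0.5795
D = 0.117 × 11.14 × 232.1 × 84.56 × 0.5795 = 14824 m
   = 14.82 km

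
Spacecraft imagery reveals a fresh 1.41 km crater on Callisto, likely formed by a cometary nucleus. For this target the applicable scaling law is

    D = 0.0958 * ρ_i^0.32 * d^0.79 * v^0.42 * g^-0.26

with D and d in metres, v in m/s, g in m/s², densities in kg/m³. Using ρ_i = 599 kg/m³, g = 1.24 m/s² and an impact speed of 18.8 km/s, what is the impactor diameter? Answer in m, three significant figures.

d ≈ 81.1 m

Rearranging for d: d = [D / (0.0958 · 599^0.32 · 18800^0.42 · 1.24^-0.26)]^(1/0.79).
D = 1410 m.
599^0.32 = 7.741
18800^0.42 = 62.39
1.24^-0.26 = 0.9456
Denominator = 0.0958 × 7.741 × 62.39 × 0.9456 = 43.75
D / 43.75 = 1410 / 43.75 = 32.23
d = 32.23^(1/0.79) = 32.23^1.2658 = 81.13 m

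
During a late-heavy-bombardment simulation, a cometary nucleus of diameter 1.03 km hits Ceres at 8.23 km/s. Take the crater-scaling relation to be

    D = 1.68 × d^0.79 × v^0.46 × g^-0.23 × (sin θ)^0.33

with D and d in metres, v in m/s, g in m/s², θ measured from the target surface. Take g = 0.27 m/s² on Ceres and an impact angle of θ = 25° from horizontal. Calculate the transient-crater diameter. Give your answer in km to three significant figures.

D ≈ 25.9 km

In SI units: d = 1030 m, v = 8230 m/s.
d^0.79 = 1030^0.79 = 240.0
v^0.46 = 8230^0.46 = 63.25
g^-0.23 = 0.27^-0.23 = 1.351
(sin 25°)^0.33 = 0.4226^0.33 = 0.7526
D = 1.68 × 240.0 × 63.25 × 1.351 × 0.7526 = 25930 m
   = 25.93 km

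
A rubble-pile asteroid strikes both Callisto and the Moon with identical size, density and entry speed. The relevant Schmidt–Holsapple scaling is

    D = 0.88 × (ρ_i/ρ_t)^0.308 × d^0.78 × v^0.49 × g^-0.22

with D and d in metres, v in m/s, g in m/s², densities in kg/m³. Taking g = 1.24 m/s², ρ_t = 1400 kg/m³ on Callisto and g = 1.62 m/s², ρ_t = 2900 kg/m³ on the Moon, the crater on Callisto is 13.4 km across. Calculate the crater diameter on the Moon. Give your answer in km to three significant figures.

D ≈ 10.1 km

The impactor-only factors (d, v, ρ_i) cancel in the ratio, leaving D_Moon/D_Callisto = (g_Moon/g_Callisto)^-0.22 · (ρ_t,Callisto/ρ_t,Moon)^0.308.
(1.62/1.24)^-0.22 = 1.306^-0.22 = 0.9430
(1400/2900)^0.308 = 0.4828^0.308 = 0.7991
Ratio = 0.9430 × 0.7991 = 0.7536
D_Moon = 0.7536 × 13.4 km = 10.1 km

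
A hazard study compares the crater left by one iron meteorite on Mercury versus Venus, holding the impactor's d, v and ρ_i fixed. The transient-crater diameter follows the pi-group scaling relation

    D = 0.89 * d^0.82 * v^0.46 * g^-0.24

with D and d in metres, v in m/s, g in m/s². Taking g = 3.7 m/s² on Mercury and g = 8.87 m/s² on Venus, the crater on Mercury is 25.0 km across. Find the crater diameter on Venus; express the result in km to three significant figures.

D ≈ 20.3 km

All impactor-dependent factors cancel in the ratio, leaving D_Venus/D_Mercury = (g_Venus/g_Mercury)^-0.24.
(8.87/3.7)^-0.24 = 2.397^-0.24 = 0.8107
D_Venus = 0.8107 × 25.0 km = 20.3 km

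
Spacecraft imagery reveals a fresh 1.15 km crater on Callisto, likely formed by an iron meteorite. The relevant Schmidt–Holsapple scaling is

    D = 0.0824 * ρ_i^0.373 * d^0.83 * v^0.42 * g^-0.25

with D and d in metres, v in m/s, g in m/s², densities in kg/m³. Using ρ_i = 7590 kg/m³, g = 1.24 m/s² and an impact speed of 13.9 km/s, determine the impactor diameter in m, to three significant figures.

d ≈ 15.2 m

Rearranging for d: d = [D / (0.0824 · 7590^0.373 · 13900^0.42 · 1.24^-0.25)]^(1/0.83).
D = 1150 m.
7590^0.373 = 28.01
13900^0.42 = 54.96
1.24^-0.25 = 0.9476
Denominator = 0.0824 × 28.01 × 54.96 × 0.9476 = 120.2
D / 120.2 = 1150 / 120.2 = 9.567
d = 9.567^(1/0.83) = 9.567^1.2048 = 15.19 m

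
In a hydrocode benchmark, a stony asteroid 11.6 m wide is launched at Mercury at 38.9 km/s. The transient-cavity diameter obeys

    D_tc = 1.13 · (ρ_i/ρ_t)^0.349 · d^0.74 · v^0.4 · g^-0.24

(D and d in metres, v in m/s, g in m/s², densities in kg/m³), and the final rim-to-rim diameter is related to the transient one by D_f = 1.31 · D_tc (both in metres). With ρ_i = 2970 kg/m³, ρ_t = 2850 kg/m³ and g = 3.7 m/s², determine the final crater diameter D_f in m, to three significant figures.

D_f ≈ 461 m

v = 38900 m/s.
(ρ_i/ρ_t)^0.349 = (2970/2850)^0.349 = 1.014
d^0.74 = 11.6^0.74 = 6.133
v^0.4 = 38900^0.4 = 68.55
g^-0.24 = 3.7^-0.24 = 0.7305
D_tc = 1.13 × 1.014 × 6.133 × 68.55 × 0.7305 = 351.9 m
D_f = 1.31 × 351.9 = 461.0 m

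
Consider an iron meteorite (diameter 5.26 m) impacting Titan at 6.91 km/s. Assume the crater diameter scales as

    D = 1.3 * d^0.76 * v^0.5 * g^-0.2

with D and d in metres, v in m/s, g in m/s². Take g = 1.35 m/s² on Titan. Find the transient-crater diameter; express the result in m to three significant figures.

D ≈ 359 m

In SI units: v = 6910 m/s.
d^0.76 = 5.26^0.76 = 3.531
v^0.5 = 6910^0.5 = 83.13
g^-0.2 = 1.35^-0.2 = 0.9417
D = 1.3 × 3.531 × 83.13 × 0.9417 = 359.3 m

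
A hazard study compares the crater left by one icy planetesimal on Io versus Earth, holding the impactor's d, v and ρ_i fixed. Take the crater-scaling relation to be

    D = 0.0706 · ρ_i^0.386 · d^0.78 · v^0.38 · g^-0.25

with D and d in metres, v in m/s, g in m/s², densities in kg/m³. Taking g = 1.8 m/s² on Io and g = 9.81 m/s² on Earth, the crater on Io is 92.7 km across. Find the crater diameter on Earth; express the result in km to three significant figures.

D ≈ 60.7 km

All impactor-dependent factors cancel in the ratio, leaving D_Earth/D_Io = (g_Earth/g_Io)^-0.25.
(9.81/1.8)^-0.25 = 5.450^-0.25 = 0.6545
D_Earth = 0.6545 × 92.7 km = 60.7 km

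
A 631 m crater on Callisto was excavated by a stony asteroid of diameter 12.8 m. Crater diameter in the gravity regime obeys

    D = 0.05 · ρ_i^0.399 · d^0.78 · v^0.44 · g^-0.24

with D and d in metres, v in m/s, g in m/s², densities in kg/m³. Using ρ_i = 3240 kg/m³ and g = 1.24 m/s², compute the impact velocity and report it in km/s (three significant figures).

v ≈ 16.8 km/s

Rearranging for v: v = [D / (0.05 · 3240^0.399 · 12.8^0.78 · 1.24^-0.24)]^(1/0.44).
3240^0.399 = 25.16
12.8^0.78 = 7.305
1.24^-0.24 = 0.9497
Denominator = 0.05 × 25.16 × 7.305 × 0.9497 = 8.727
D / 8.727 = 631 / 8.727 = 72.30
v = 72.30^(1/0.44) = 72.30^2.2727 = 16798 m/s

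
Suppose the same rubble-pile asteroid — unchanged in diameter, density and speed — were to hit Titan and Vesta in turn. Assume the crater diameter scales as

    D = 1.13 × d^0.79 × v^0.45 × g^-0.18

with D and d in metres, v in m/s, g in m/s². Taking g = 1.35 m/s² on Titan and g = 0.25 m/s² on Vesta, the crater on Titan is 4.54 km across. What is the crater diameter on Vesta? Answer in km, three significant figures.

All impactor-dependent factors cancel in the ratio, leaving D_Vesta/D_Titan = (g_Vesta/g_Titan)^-0.18.
(0.25/1.35)^-0.18 = 0.1852^-0.18 = 1.355
D_Vesta = 1.355 × 4.54 km = 6.15 km

D ≈ 6.15 km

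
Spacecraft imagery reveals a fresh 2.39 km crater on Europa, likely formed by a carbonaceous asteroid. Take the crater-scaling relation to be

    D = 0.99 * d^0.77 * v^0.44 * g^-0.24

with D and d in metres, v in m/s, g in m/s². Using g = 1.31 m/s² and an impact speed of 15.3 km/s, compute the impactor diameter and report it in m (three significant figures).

d ≈ 109 m

Rearranging for d: d = [D / (0.99 · 15300^0.44 · 1.31^-0.24)]^(1/0.77).
D = 2390 m.
15300^0.44 = 69.38
1.31^-0.24 = 0.9372
Denominator = 0.99 × 69.38 × 0.9372 = 64.37
D / 64.37 = 2390 / 64.37 = 37.13
d = 37.13^(1/0.77) = 37.13^1.2987 = 109.3 m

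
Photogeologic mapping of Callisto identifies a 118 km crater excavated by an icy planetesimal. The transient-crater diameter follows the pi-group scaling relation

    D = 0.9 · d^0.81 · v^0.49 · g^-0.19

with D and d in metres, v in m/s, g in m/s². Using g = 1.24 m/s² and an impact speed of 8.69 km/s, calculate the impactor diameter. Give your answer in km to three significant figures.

d ≈ 9.06 km

Rearranging for d: d = [D / (0.9 · 8690^0.49 · 1.24^-0.19)]^(1/0.81).
D = 118000 m.
8690^0.49 = 85.14
1.24^-0.19 = 0.9600
Denominator = 0.9 × 85.14 × 0.9600 = 73.56
D / 73.56 = 118000 / 73.56 = 1604
d = 1604^(1/0.81) = 1604^1.2346 = 9060 m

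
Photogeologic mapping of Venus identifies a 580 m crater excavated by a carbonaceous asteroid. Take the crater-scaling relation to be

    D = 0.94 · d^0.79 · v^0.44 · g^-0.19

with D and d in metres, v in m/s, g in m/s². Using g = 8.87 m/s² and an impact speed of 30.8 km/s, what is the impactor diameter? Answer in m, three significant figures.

d ≈ 18.2 m

Rearranging for d: d = [D / (0.94 · 30800^0.44 · 8.87^-0.19)]^(1/0.79).
30800^0.44 = 94.40
8.87^-0.19 = 0.6605
Denominator = 0.94 × 94.40 × 0.6605 = 58.61
D / 58.61 = 580 / 58.61 = 9.896
d = 9.896^(1/0.79) = 9.896^1.2658 = 18.20 m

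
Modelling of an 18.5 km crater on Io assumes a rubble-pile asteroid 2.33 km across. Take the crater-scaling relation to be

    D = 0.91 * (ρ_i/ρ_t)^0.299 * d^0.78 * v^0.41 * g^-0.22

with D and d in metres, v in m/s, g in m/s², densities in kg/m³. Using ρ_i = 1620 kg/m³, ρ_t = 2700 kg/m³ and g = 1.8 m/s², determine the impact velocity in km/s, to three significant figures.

v ≈ 25.1 km/s

Rearranging for v: v = [D / (0.91 · (1620/2700)^0.299 · 2330^0.78 · 1.8^-0.22)]^(1/0.41).
D = 18500 m.
(1620/2700)^0.299 = 0.8584
2330^0.78 = 423.2
1.8^-0.22 = 0.8787
Denominator = 0.91 × 0.8584 × 423.2 × 0.8787 = 290.5
D / 290.5 = 18500 / 290.5 = 63.68
v = 63.68^(1/0.41) = 63.68^2.439 = 25117 m/s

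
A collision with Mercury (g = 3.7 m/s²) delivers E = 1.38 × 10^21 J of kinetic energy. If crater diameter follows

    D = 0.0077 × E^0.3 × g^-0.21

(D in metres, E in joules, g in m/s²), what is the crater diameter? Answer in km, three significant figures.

D ≈ 12.9 km

E^0.3 = (1.38 × 10^21)^0.3 = 2.198 × 10^6
g^-0.21 = 3.7^-0.21 = 0.7598
D = 0.0077 × 2.198 × 10^6 × 0.7598 = 12859 m
   = 12.86 km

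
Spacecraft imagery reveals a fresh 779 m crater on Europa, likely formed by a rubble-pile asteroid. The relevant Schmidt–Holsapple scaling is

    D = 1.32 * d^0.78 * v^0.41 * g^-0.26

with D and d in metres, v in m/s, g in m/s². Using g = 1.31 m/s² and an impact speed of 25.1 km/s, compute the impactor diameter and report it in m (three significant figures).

d ≈ 19.0 m

Rearranging for d: d = [D / (1.32 · 25100^0.41 · 1.31^-0.26)]^(1/0.78).
25100^0.41 = 63.66
1.31^-0.26 = 0.9322
Denominator = 1.32 × 63.66 × 0.9322 = 78.33
D / 78.33 = 779 / 78.33 = 9.945
d = 9.945^(1/0.78) = 9.945^1.2821 = 19.01 m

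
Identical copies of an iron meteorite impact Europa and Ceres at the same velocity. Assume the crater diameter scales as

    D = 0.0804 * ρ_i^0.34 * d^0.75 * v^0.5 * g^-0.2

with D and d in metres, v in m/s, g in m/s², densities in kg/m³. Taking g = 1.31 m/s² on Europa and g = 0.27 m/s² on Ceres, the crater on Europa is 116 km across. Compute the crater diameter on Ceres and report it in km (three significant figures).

D ≈ 159 km

All impactor-dependent factors cancel in the ratio, leaving D_Ceres/D_Europa = (g_Ceres/g_Europa)^-0.2.
(0.27/1.31)^-0.2 = 0.2061^-0.2 = 1.371
D_Ceres = 1.371 × 116 km = 159 km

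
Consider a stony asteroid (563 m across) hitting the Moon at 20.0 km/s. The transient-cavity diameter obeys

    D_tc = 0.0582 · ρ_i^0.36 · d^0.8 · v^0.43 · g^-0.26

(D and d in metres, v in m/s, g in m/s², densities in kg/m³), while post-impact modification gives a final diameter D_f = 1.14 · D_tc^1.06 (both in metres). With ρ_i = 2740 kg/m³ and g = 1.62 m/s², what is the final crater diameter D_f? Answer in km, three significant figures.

D_f ≈ 19.7 km

v = 20000 m/s.
ρ_i^0.36 = 2740^0.36 = 17.28
d^0.8 = 563^0.8 = 158.6
v^0.43 = 20000^0.43 = 70.70
g^-0.26 = 1.62^-0.26 = 0.8821
D_tc = 0.0582 × 17.28 × 158.6 × 70.70 × 0.8821 = 9947 m
D_f = 1.14 × (9947)^1.06 = 19700 m
     = 19.70 km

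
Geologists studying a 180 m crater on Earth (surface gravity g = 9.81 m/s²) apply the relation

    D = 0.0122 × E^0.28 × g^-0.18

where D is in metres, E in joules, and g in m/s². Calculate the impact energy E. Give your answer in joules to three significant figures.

Rearranging: E = [D / (0.0122 · g^-0.18)]^(1/0.28).
g^-0.18 = 9.81^-0.18 = 0.6630
D / (0.0122 × 0.6630) = 180 / (8.089 × 10^-3) = 2.225 × 10^4
E = (2.225 × 10^4)^3.5714 = 3.358 × 10^15 J

E ≈ 3.36 × 10^15 J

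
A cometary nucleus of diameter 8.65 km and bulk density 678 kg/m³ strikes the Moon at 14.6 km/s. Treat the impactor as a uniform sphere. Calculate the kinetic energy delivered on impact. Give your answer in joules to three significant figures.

d = 8650 m; v = 14600 m/s.
Mass m = (π/6) ρ d³ = (π/6) × 678 × (8650)³ = 2.298 × 10^14 kg
E = ½ m v² = 0.5 × 2.298 × 10^14 × (14600)² = 2.449 × 10^22 J

E ≈ 2.45 × 10^22 J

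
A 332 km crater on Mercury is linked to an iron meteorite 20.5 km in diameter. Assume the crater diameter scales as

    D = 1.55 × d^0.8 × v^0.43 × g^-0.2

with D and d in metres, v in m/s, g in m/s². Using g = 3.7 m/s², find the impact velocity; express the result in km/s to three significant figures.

Rearranging for v: v = [D / (1.55 · 20500^0.8 · 3.7^-0.2)]^(1/0.43).
D = 332000 m.
20500^0.8 = 2815
3.7^-0.2 = 0.7698
Denominator = 1.55 × 2815 × 0.7698 = 3359
D / 3359 = 332000 / 3359 = 98.84
v = 98.84^(1/0.43) = 98.84^2.3256 = 43593 m/s

v ≈ 43.6 km/s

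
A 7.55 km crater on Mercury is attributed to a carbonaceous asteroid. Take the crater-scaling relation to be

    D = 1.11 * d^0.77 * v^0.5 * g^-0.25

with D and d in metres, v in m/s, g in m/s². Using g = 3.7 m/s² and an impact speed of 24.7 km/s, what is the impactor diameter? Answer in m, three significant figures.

Rearranging for d: d = [D / (1.11 · 24700^0.5 · 3.7^-0.25)]^(1/0.77).
D = 7550 m.
24700^0.5 = 157.2
3.7^-0.25 = 0.7210
Denominator = 1.11 × 157.2 × 0.7210 = 125.8
D / 125.8 = 7550 / 125.8 = 60.02
d = 60.02^(1/0.77) = 60.02^1.2987 = 203.9 m

d ≈ 204 m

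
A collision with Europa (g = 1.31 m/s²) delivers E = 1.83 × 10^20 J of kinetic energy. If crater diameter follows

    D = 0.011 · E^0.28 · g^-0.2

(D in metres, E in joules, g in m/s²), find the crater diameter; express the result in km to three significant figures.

D ≈ 4.91 km

E^0.28 = (1.83 × 10^20)^0.28 = 4.715 × 10^5
g^-0.2 = 1.31^-0.2 = 0.9474
D = 0.011 × 4.715 × 10^5 × 0.9474 = 4914 m
   = 4.914 km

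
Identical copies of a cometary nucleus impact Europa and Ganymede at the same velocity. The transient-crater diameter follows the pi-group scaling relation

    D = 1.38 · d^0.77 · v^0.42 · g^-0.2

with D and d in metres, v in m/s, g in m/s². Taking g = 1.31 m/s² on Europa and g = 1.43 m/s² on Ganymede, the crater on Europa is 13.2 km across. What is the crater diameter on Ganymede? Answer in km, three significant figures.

D ≈ 13.0 km

All impactor-dependent factors cancel in the ratio, leaving D_Ganymede/D_Europa = (g_Ganymede/g_Europa)^-0.2.
(1.43/1.31)^-0.2 = 1.092^-0.2 = 0.9826
D_Ganymede = 0.9826 × 13.2 km = 13.0 km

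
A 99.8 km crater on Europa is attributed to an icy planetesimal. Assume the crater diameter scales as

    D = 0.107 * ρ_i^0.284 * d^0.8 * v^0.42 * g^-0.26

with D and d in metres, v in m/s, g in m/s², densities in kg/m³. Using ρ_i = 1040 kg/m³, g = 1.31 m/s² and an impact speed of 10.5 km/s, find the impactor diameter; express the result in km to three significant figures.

d ≈ 20.8 km

Rearranging for d: d = [D / (0.107 · 1040^0.284 · 10500^0.42 · 1.31^-0.26)]^(1/0.8).
D = 99800 m.
1040^0.284 = 7.192
10500^0.42 = 48.85
1.31^-0.26 = 0.9322
Denominator = 0.107 × 7.192 × 48.85 × 0.9322 = 35.04
D / 35.04 = 99800 / 35.04 = 2848
d = 2848^(1/0.8) = 2848^1.25 = 20805 m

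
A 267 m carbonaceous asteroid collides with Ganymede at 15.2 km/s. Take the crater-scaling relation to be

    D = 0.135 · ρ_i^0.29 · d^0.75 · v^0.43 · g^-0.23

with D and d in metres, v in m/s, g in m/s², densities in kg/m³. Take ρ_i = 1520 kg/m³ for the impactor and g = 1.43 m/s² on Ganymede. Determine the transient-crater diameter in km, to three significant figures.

In SI units: v = 15200 m/s.
ρ_i^0.29 = 1520^0.29 = 8.370
d^0.75 = 267^0.75 = 66.05
v^0.43 = 15200^0.43 = 62.83
g^-0.23 = 1.43^-0.23 = 0.9210
D = 0.135 × 8.370 × 66.05 × 62.83 × 0.9210 = 4319 m
   = 4.319 km

D ≈ 4.32 km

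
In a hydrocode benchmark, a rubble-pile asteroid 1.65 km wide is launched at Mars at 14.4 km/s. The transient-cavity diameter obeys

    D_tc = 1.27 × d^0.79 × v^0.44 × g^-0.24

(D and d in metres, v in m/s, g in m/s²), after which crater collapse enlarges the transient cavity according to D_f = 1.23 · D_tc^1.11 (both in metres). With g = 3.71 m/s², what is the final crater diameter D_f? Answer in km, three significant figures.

D_f ≈ 80.5 km

In SI: d = 1650 m, v = 14400 m/s.
d^0.79 = 1650^0.79 = 348.2
v^0.44 = 14400^0.44 = 67.56
g^-0.24 = 3.71^-0.24 = 0.7300
D_tc = 1.27 × 348.2 × 67.56 × 0.7300 = 21810 m
D_f = 1.23 × (21810)^1.11 = 80503 m
     = 80.50 km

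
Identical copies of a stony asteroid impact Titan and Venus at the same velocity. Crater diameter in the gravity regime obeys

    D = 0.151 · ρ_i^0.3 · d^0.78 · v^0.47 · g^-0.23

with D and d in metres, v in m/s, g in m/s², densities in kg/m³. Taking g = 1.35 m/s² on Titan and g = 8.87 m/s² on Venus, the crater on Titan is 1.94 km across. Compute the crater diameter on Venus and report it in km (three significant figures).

All impactor-dependent factors cancel in the ratio, leaving D_Venus/D_Titan = (g_Venus/g_Titan)^-0.23.
(8.87/1.35)^-0.23 = 6.570^-0.23 = 0.6486
D_Venus = 0.6486 × 1.94 km = 1.26 km

D ≈ 1.26 km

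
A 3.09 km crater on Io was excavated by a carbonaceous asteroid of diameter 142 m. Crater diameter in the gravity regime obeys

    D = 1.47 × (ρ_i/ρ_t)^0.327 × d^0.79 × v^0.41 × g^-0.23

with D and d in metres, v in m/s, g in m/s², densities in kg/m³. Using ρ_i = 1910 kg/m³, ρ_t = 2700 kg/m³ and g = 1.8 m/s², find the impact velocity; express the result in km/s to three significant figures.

Rearranging for v: v = [D / (1.47 · (1910/2700)^0.327 · 142^0.79 · 1.8^-0.23)]^(1/0.41).
D = 3090 m.
(1910/2700)^0.327 = 0.8930
142^0.79 = 50.15
1.8^-0.23 = 0.8735
Denominator = 1.47 × 0.8930 × 50.15 × 0.8735 = 57.50
D / 57.50 = 3090 / 57.50 = 53.74
v = 53.74^(1/0.41) = 53.74^2.439 = 16603 m/s

v ≈ 16.6 km/s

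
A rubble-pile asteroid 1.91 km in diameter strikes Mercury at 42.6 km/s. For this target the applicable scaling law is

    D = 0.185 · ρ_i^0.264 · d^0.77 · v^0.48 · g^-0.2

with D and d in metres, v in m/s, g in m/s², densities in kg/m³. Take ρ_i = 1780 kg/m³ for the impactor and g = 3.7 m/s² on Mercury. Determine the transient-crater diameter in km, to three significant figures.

D ≈ 57.6 km

In SI units: d = 1910 m, v = 42600 m/s.
ρ_i^0.264 = 1780^0.264 = 7.213
d^0.77 = 1910^0.77 = 336.0
v^0.48 = 42600^0.48 = 166.8
g^-0.2 = 3.7^-0.2 = 0.7698
D = 0.185 × 7.213 × 336.0 × 166.8 × 0.7698 = 57571 m
   = 57.57 km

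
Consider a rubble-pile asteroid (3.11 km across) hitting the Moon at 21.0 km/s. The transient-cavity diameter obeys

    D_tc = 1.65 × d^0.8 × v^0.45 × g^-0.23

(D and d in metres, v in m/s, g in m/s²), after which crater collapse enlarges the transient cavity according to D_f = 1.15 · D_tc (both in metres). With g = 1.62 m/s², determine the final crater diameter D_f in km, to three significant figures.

D_f ≈ 93.2 km

In SI: d = 3110 m, v = 21000 m/s.
d^0.8 = 3110^0.8 = 622.6
v^0.45 = 21000^0.45 = 88.10
g^-0.23 = 1.62^-0.23 = 0.8950
D_tc = 1.65 × 622.6 × 88.10 × 0.8950 = 81000 m
D_f = 1.15 × 81000 = 93150 m
     = 93.15 km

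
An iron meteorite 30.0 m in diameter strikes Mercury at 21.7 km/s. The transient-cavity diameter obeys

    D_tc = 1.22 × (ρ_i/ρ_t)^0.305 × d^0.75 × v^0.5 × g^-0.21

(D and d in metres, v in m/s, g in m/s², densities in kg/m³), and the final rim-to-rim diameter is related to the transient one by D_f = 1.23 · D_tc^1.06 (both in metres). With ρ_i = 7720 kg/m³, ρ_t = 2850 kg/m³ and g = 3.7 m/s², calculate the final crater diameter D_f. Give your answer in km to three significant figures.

D_f ≈ 4.65 km

v = 21700 m/s.
(ρ_i/ρ_t)^0.305 = (7720/2850)^0.305 = 1.355
d^0.75 = 30^0.75 = 12.82
v^0.5 = 21700^0.5 = 147.3
g^-0.21 = 3.7^-0.21 = 0.7598
D_tc = 1.22 × 1.355 × 12.82 × 147.3 × 0.7598 = 2372 m
D_f = 1.23 × (2372)^1.06 = 4651 m
     = 4.651 km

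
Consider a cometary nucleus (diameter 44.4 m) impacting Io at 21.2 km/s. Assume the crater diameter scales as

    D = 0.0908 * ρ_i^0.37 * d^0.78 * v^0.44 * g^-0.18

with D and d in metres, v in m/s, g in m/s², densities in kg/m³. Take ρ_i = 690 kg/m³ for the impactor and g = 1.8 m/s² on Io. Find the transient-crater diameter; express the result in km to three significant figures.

In SI units: v = 21200 m/s.
ρ_i^0.37 = 690^0.37 = 11.23
d^0.78 = 44.4^0.78 = 19.27
v^0.44 = 21200^0.44 = 80.09
g^-0.18 = 1.8^-0.18 = 0.8996
D = 0.0908 × 11.23 × 19.27 × 80.09 × 0.8996 = 1416 m
   = 1.416 km

D ≈ 1.42 km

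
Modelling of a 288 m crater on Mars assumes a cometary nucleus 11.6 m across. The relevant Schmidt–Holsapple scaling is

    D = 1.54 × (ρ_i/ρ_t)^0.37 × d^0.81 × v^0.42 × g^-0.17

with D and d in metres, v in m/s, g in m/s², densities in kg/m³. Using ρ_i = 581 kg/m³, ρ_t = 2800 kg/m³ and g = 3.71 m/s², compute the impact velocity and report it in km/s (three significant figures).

v ≈ 15.4 km/s

Rearranging for v: v = [D / (1.54 · (581/2800)^0.37 · 11.6^0.81 · 3.71^-0.17)]^(1/0.42).
(581/2800)^0.37 = 0.5589
11.6^0.81 = 7.281
3.71^-0.17 = 0.8002
Denominator = 1.54 × 0.5589 × 7.281 × 0.8002 = 5.015
D / 5.015 = 288 / 5.015 = 57.43
v = 57.43^(1/0.42) = 57.43^2.381 = 15435 m/s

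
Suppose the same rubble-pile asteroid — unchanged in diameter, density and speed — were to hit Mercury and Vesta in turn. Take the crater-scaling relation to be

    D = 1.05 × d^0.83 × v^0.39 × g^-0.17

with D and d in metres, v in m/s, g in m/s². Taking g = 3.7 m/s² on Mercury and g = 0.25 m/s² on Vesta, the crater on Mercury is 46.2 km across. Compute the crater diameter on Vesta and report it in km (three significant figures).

D ≈ 73.0 km

All impactor-dependent factors cancel in the ratio, leaving D_Vesta/D_Mercury = (g_Vesta/g_Mercury)^-0.17.
(0.25/3.7)^-0.17 = 0.06757^-0.17 = 1.581
D_Vesta = 1.581 × 46.2 km = 73.0 km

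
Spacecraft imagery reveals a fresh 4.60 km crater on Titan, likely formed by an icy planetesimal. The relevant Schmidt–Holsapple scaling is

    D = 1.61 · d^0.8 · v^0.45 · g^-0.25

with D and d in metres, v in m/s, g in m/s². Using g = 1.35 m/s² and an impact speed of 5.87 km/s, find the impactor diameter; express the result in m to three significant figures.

d ≈ 174 m

Rearranging for d: d = [D / (1.61 · 5870^0.45 · 1.35^-0.25)]^(1/0.8).
D = 4600 m.
5870^0.45 = 49.65
1.35^-0.25 = 0.9277
Denominator = 1.61 × 49.65 × 0.9277 = 74.16
D / 74.16 = 4600 / 74.16 = 62.03
d = 62.03^(1/0.8) = 62.03^1.25 = 174.1 m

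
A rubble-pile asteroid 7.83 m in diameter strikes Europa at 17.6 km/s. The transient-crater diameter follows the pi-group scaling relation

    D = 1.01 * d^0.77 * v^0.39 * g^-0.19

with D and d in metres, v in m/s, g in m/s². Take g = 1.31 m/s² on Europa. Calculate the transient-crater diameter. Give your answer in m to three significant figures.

In SI units: v = 17600 m/s.
d^0.77 = 7.83^0.77 = 4.877
v^0.39 = 17600^0.39 = 45.26
g^-0.19 = 1.31^-0.19 = 0.9500
D = 1.01 × 4.877 × 45.26 × 0.9500 = 211.8 m

D ≈ 212 m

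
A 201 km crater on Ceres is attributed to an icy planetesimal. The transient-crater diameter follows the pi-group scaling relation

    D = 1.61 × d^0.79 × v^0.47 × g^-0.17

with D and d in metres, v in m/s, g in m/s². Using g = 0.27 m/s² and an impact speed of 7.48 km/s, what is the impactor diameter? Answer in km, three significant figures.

d ≈ 10.6 km

Rearranging for d: d = [D / (1.61 · 7480^0.47 · 0.27^-0.17)]^(1/0.79).
D = 201000 m.
7480^0.47 = 66.18
0.27^-0.17 = 1.249
Denominator = 1.61 × 66.18 × 1.249 = 133.1
D / 133.1 = 201000 / 133.1 = 1510
d = 1510^(1/0.79) = 1510^1.2658 = 10567 m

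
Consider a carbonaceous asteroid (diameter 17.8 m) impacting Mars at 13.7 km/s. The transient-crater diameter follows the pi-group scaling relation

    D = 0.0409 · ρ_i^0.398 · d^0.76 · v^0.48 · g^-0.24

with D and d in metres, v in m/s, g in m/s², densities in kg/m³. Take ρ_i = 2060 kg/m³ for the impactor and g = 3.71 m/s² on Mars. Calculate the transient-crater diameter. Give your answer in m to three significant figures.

D ≈ 537 m

In SI units: v = 13700 m/s.
ρ_i^0.398 = 2060^0.398 = 20.84
d^0.76 = 17.8^0.76 = 8.919
v^0.48 = 13700^0.48 = 96.74
g^-0.24 = 3.71^-0.24 = 0.7300
D = 0.0409 × 20.84 × 8.919 × 96.74 × 0.7300 = 536.9 m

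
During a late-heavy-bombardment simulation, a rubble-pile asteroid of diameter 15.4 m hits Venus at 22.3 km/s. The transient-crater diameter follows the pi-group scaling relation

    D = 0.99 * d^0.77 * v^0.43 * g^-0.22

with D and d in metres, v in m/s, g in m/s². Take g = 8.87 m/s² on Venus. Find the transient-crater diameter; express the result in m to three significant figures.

D ≈ 373 m

In SI units: v = 22300 m/s.
d^0.77 = 15.4^0.77 = 8.211
v^0.43 = 22300^0.43 = 74.09
g^-0.22 = 8.87^-0.22 = 0.6187
D = 0.99 × 8.211 × 74.09 × 0.6187 = 372.6 m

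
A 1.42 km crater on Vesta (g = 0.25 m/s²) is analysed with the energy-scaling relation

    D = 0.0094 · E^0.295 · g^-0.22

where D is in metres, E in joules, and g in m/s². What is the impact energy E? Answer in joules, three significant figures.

E ≈ 1.28 × 10^17 J

Rearranging: E = [D / (0.0094 · g^-0.22)]^(1/0.295).
D = 1420 m.
g^-0.22 = 0.25^-0.22 = 1.357
D / (0.0094 × 1.357) = 1420 / (0.01276) = 1.113 × 10^5
E = (1.113 × 10^5)^3.3898 = 1.278 × 10^17 J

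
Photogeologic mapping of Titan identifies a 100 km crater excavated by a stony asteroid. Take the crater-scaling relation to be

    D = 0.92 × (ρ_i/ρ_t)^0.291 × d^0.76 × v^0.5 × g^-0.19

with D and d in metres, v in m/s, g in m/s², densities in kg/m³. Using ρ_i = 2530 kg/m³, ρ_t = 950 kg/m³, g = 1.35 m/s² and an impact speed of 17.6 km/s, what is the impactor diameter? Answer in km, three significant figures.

d ≈ 5.05 km

Rearranging for d: d = [D / (0.92 · (2530/950)^0.291 · 17600^0.5 · 1.35^-0.19)]^(1/0.76).
D = 100000 m.
(2530/950)^0.291 = 1.330
17600^0.5 = 132.7
1.35^-0.19 = 0.9446
Denominator = 0.92 × 1.330 × 132.7 × 0.9446 = 153.4
D / 153.4 = 100000 / 153.4 = 651.9
d = 651.9^(1/0.76) = 651.9^1.3158 = 5045 m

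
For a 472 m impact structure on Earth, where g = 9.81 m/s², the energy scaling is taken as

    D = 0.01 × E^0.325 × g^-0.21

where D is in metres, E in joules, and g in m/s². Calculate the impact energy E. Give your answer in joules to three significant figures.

E ≈ 1.05 × 10^15 J

Rearranging: E = [D / (0.01 · g^-0.21)]^(1/0.325).
g^-0.21 = 9.81^-0.21 = 0.6191
D / (0.01 × 0.6191) = 472 / (6.191 × 10^-3) = 7.624 × 10^4
E = (7.624 × 10^4)^3.0769 = 1.052 × 10^15 J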